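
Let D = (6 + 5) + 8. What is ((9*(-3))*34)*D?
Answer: -17442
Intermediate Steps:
D = 19 (D = 11 + 8 = 19)
((9*(-3))*34)*D = ((9*(-3))*34)*19 = -27*34*19 = -918*19 = -17442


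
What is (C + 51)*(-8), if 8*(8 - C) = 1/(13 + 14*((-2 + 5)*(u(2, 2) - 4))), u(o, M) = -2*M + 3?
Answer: -92985/197 ≈ -472.00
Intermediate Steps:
u(o, M) = 3 - 2*M
C = 12609/1576 (C = 8 - 1/(8*(13 + 14*((-2 + 5)*((3 - 2*2) - 4)))) = 8 - 1/(8*(13 + 14*(3*((3 - 4) - 4)))) = 8 - 1/(8*(13 + 14*(3*(-1 - 4)))) = 8 - 1/(8*(13 + 14*(3*(-5)))) = 8 - 1/(8*(13 + 14*(-15))) = 8 - 1/(8*(13 - 210)) = 8 - ⅛/(-197) = 8 - ⅛*(-1/197) = 8 + 1/1576 = 12609/1576 ≈ 8.0006)
(C + 51)*(-8) = (12609/1576 + 51)*(-8) = (92985/1576)*(-8) = -92985/197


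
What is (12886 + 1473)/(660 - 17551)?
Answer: -14359/16891 ≈ -0.85010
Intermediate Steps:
(12886 + 1473)/(660 - 17551) = 14359/(-16891) = 14359*(-1/16891) = -14359/16891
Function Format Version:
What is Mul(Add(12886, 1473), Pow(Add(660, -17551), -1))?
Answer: Rational(-14359, 16891) ≈ -0.85010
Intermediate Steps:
Mul(Add(12886, 1473), Pow(Add(660, -17551), -1)) = Mul(14359, Pow(-16891, -1)) = Mul(14359, Rational(-1, 16891)) = Rational(-14359, 16891)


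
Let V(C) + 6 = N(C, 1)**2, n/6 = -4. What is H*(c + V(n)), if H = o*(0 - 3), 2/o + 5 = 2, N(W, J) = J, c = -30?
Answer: -70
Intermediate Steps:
o = -2/3 (o = 2/(-5 + 2) = 2/(-3) = 2*(-1/3) = -2/3 ≈ -0.66667)
n = -24 (n = 6*(-4) = -24)
H = 2 (H = -2*(0 - 3)/3 = -2/3*(-3) = 2)
V(C) = -5 (V(C) = -6 + 1**2 = -6 + 1 = -5)
H*(c + V(n)) = 2*(-30 - 5) = 2*(-35) = -70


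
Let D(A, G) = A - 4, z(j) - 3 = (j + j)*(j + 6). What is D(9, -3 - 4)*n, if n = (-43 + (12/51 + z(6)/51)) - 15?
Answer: -4665/17 ≈ -274.41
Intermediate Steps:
z(j) = 3 + 2*j*(6 + j) (z(j) = 3 + (j + j)*(j + 6) = 3 + (2*j)*(6 + j) = 3 + 2*j*(6 + j))
D(A, G) = -4 + A
n = -933/17 (n = (-43 + (12/51 + (3 + 2*6² + 12*6)/51)) - 15 = (-43 + (12*(1/51) + (3 + 2*36 + 72)*(1/51))) - 15 = (-43 + (4/17 + (3 + 72 + 72)*(1/51))) - 15 = (-43 + (4/17 + 147*(1/51))) - 15 = (-43 + (4/17 + 49/17)) - 15 = (-43 + 53/17) - 15 = -678/17 - 15 = -933/17 ≈ -54.882)
D(9, -3 - 4)*n = (-4 + 9)*(-933/17) = 5*(-933/17) = -4665/17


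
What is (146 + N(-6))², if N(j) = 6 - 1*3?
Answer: 22201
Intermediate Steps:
N(j) = 3 (N(j) = 6 - 3 = 3)
(146 + N(-6))² = (146 + 3)² = 149² = 22201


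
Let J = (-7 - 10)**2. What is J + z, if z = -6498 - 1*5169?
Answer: -11378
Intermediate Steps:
J = 289 (J = (-17)**2 = 289)
z = -11667 (z = -6498 - 5169 = -11667)
J + z = 289 - 11667 = -11378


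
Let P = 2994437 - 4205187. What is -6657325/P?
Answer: 266293/48430 ≈ 5.4985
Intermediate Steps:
P = -1210750
-6657325/P = -6657325/(-1210750) = -6657325*(-1/1210750) = 266293/48430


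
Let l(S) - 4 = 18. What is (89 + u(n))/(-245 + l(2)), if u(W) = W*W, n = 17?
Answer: -378/223 ≈ -1.6951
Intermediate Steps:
u(W) = W²
l(S) = 22 (l(S) = 4 + 18 = 22)
(89 + u(n))/(-245 + l(2)) = (89 + 17²)/(-245 + 22) = (89 + 289)/(-223) = 378*(-1/223) = -378/223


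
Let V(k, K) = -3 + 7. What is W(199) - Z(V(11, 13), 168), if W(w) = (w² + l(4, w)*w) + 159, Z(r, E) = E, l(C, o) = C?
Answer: 40388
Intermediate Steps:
V(k, K) = 4
W(w) = 159 + w² + 4*w (W(w) = (w² + 4*w) + 159 = 159 + w² + 4*w)
W(199) - Z(V(11, 13), 168) = (159 + 199² + 4*199) - 1*168 = (159 + 39601 + 796) - 168 = 40556 - 168 = 40388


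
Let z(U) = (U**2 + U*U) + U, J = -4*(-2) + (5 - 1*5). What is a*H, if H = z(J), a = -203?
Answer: -27608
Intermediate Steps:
J = 8 (J = 8 + (5 - 5) = 8 + 0 = 8)
z(U) = U + 2*U**2 (z(U) = (U**2 + U**2) + U = 2*U**2 + U = U + 2*U**2)
H = 136 (H = 8*(1 + 2*8) = 8*(1 + 16) = 8*17 = 136)
a*H = -203*136 = -27608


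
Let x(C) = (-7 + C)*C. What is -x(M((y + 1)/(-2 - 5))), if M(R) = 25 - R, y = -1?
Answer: -450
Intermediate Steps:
x(C) = C*(-7 + C)
-x(M((y + 1)/(-2 - 5))) = -(25 - (-1 + 1)/(-2 - 5))*(-7 + (25 - (-1 + 1)/(-2 - 5))) = -(25 - 0/(-7))*(-7 + (25 - 0/(-7))) = -(25 - 0*(-1)/7)*(-7 + (25 - 0*(-1)/7)) = -(25 - 1*0)*(-7 + (25 - 1*0)) = -(25 + 0)*(-7 + (25 + 0)) = -25*(-7 + 25) = -25*18 = -1*450 = -450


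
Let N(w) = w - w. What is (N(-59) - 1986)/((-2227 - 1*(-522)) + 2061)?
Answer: -993/178 ≈ -5.5787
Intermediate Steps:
N(w) = 0
(N(-59) - 1986)/((-2227 - 1*(-522)) + 2061) = (0 - 1986)/((-2227 - 1*(-522)) + 2061) = -1986/((-2227 + 522) + 2061) = -1986/(-1705 + 2061) = -1986/356 = -1986*1/356 = -993/178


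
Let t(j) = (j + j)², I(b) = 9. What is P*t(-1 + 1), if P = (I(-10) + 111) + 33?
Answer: 0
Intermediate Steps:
P = 153 (P = (9 + 111) + 33 = 120 + 33 = 153)
t(j) = 4*j² (t(j) = (2*j)² = 4*j²)
P*t(-1 + 1) = 153*(4*(-1 + 1)²) = 153*(4*0²) = 153*(4*0) = 153*0 = 0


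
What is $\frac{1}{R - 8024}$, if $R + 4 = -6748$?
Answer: $- \frac{1}{14776} \approx -6.7677 \cdot 10^{-5}$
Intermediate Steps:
$R = -6752$ ($R = -4 - 6748 = -6752$)
$\frac{1}{R - 8024} = \frac{1}{-6752 - 8024} = \frac{1}{-14776} = - \frac{1}{14776}$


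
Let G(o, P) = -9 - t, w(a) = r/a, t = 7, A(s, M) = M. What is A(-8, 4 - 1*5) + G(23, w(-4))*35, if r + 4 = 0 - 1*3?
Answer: -561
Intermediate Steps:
r = -7 (r = -4 + (0 - 1*3) = -4 + (0 - 3) = -4 - 3 = -7)
w(a) = -7/a
G(o, P) = -16 (G(o, P) = -9 - 1*7 = -9 - 7 = -16)
A(-8, 4 - 1*5) + G(23, w(-4))*35 = (4 - 1*5) - 16*35 = (4 - 5) - 560 = -1 - 560 = -561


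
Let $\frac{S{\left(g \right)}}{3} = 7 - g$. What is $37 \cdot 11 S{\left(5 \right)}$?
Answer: $2442$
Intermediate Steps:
$S{\left(g \right)} = 21 - 3 g$ ($S{\left(g \right)} = 3 \left(7 - g\right) = 21 - 3 g$)
$37 \cdot 11 S{\left(5 \right)} = 37 \cdot 11 \left(21 - 15\right) = 407 \left(21 - 15\right) = 407 \cdot 6 = 2442$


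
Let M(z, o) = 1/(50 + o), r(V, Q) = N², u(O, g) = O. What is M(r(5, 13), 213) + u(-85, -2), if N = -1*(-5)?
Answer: -22354/263 ≈ -84.996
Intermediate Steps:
N = 5
r(V, Q) = 25 (r(V, Q) = 5² = 25)
M(r(5, 13), 213) + u(-85, -2) = 1/(50 + 213) - 85 = 1/263 - 85 = -22354/263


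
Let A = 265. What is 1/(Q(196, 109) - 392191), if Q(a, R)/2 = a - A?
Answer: -1/392329 ≈ -2.5489e-6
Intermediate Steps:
Q(a, R) = -530 + 2*a (Q(a, R) = 2*(a - 1*265) = 2*(a - 265) = 2*(-265 + a) = -530 + 2*a)
1/(Q(196, 109) - 392191) = 1/((-530 + 2*196) - 392191) = 1/((-530 + 392) - 392191) = 1/(-138 - 392191) = 1/(-392329) = -1/392329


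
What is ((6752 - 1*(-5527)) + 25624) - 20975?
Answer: 16928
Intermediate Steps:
((6752 - 1*(-5527)) + 25624) - 20975 = ((6752 + 5527) + 25624) - 20975 = (12279 + 25624) - 20975 = 37903 - 20975 = 16928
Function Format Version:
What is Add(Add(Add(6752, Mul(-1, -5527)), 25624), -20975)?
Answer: 16928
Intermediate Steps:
Add(Add(Add(6752, Mul(-1, -5527)), 25624), -20975) = Add(Add(Add(6752, 5527), 25624), -20975) = Add(Add(12279, 25624), -20975) = Add(37903, -20975) = 16928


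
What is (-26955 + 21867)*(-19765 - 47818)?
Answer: 343862304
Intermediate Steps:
(-26955 + 21867)*(-19765 - 47818) = -5088*(-67583) = 343862304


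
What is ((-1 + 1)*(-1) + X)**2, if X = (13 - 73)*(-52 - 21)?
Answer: 19184400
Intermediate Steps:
X = 4380 (X = -60*(-73) = 4380)
((-1 + 1)*(-1) + X)**2 = ((-1 + 1)*(-1) + 4380)**2 = (0*(-1) + 4380)**2 = (0 + 4380)**2 = 4380**2 = 19184400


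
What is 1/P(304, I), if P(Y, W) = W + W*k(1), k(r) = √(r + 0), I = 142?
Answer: 1/284 ≈ 0.0035211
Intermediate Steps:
k(r) = √r
P(Y, W) = 2*W (P(Y, W) = W + W*√1 = W + W*1 = W + W = 2*W)
1/P(304, I) = 1/(2*142) = 1/284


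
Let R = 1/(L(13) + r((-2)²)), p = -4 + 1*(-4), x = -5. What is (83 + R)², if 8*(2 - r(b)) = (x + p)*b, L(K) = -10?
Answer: 61009/9 ≈ 6778.8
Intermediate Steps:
p = -8 (p = -4 - 4 = -8)
r(b) = 2 + 13*b/8 (r(b) = 2 - (-5 - 8)*b/8 = 2 - (-13)*b/8 = 2 + 13*b/8)
R = -⅔ (R = 1/(-10 + (2 + (13/8)*(-2)²)) = 1/(-10 + (2 + (13/8)*4)) = 1/(-10 + (2 + 13/2)) = 1/(-10 + 17/2) = 1/(-3/2) = -⅔ ≈ -0.66667)
(83 + R)² = (83 - ⅔)² = (247/3)² = 61009/9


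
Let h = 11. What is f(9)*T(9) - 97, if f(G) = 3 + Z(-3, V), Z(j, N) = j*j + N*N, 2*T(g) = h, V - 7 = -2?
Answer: 213/2 ≈ 106.50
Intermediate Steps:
V = 5 (V = 7 - 2 = 5)
T(g) = 11/2 (T(g) = (½)*11 = 11/2)
Z(j, N) = N² + j² (Z(j, N) = j² + N² = N² + j²)
f(G) = 37 (f(G) = 3 + (5² + (-3)²) = 3 + (25 + 9) = 3 + 34 = 37)
f(9)*T(9) - 97 = 37*(11/2) - 97 = 407/2 - 97 = 213/2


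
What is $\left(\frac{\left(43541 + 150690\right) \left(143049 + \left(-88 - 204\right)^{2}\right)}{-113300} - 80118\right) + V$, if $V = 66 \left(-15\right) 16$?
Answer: $- \frac{55217503703}{113300} \approx -4.8736 \cdot 10^{5}$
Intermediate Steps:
$V = -15840$ ($V = \left(-990\right) 16 = -15840$)
$\left(\frac{\left(43541 + 150690\right) \left(143049 + \left(-88 - 204\right)^{2}\right)}{-113300} - 80118\right) + V = \left(\frac{\left(43541 + 150690\right) \left(143049 + \left(-88 - 204\right)^{2}\right)}{-113300} - 80118\right) - 15840 = \left(194231 \left(143049 + \left(-292\right)^{2}\right) \left(- \frac{1}{113300}\right) - 80118\right) - 15840 = \left(194231 \left(143049 + 85264\right) \left(- \frac{1}{113300}\right) - 80118\right) - 15840 = \left(194231 \cdot 228313 \left(- \frac{1}{113300}\right) - 80118\right) - 15840 = \left(44345462303 \left(- \frac{1}{113300}\right) - 80118\right) - 15840 = \left(- \frac{44345462303}{113300} - 80118\right) - 15840 = - \frac{53422831703}{113300} - 15840 = - \frac{55217503703}{113300}$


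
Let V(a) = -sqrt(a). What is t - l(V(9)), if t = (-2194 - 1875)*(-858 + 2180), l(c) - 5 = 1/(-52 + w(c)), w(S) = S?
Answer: -295857264/55 ≈ -5.3792e+6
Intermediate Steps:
l(c) = 5 + 1/(-52 + c)
t = -5379218 (t = -4069*1322 = -5379218)
t - l(V(9)) = -5379218 - (-259 + 5*(-sqrt(9)))/(-52 - sqrt(9)) = -5379218 - (-259 + 5*(-1*3))/(-52 - 1*3) = -5379218 - (-259 + 5*(-3))/(-52 - 3) = -5379218 - (-259 - 15)/(-55) = -5379218 - (-1)*(-274)/55 = -5379218 - 1*274/55 = -5379218 - 274/55 = -295857264/55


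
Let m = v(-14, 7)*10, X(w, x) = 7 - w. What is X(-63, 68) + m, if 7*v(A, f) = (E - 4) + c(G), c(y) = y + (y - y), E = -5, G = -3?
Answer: 370/7 ≈ 52.857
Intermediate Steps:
c(y) = y (c(y) = y + 0 = y)
v(A, f) = -12/7 (v(A, f) = ((-5 - 4) - 3)/7 = (-9 - 3)/7 = (⅐)*(-12) = -12/7)
m = -120/7 (m = -12/7*10 = -120/7 ≈ -17.143)
X(-63, 68) + m = (7 - 1*(-63)) - 120/7 = (7 + 63) - 120/7 = 70 - 120/7 = 370/7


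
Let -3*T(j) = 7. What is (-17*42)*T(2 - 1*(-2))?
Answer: 1666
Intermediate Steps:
T(j) = -7/3 (T(j) = -1/3*7 = -7/3)
(-17*42)*T(2 - 1*(-2)) = -17*42*(-7/3) = -714*(-7/3) = 1666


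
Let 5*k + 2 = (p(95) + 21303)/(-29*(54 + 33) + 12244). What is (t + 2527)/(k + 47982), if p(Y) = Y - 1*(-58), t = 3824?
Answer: 10644495/80419556 ≈ 0.13236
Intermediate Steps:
p(Y) = 58 + Y (p(Y) = Y + 58 = 58 + Y)
k = 2014/48605 (k = -⅖ + (((58 + 95) + 21303)/(-29*(54 + 33) + 12244))/5 = -⅖ + ((153 + 21303)/(-29*87 + 12244))/5 = -⅖ + (21456/(-2523 + 12244))/5 = -⅖ + (21456/9721)/5 = -⅖ + (21456*(1/9721))/5 = -⅖ + (⅕)*(21456/9721) = -⅖ + 21456/48605 = 2014/48605 ≈ 0.041436)
(t + 2527)/(k + 47982) = (3824 + 2527)/(2014/48605 + 47982) = 6351/(2332167124/48605) = 6351*(48605/2332167124) = 10644495/80419556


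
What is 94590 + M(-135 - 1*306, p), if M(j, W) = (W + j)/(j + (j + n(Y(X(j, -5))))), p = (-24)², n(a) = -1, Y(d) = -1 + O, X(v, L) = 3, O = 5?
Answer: 83522835/883 ≈ 94590.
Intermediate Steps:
Y(d) = 4 (Y(d) = -1 + 5 = 4)
p = 576
M(j, W) = (W + j)/(-1 + 2*j) (M(j, W) = (W + j)/(j + (j - 1)) = (W + j)/(j + (-1 + j)) = (W + j)/(-1 + 2*j))
94590 + M(-135 - 1*306, p) = 94590 + (576 + (-135 - 1*306))/(-1 + 2*(-135 - 1*306)) = 94590 + (576 + (-135 - 306))/(-1 + 2*(-135 - 306)) = 94590 + (576 - 441)/(-1 + 2*(-441)) = 94590 + 135/(-1 - 882) = 94590 + 135/(-883) = 94590 - 1/883*135 = 94590 - 135/883 = 83522835/883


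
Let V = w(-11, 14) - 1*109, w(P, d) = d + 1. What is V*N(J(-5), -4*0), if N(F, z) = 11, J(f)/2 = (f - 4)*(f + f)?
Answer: -1034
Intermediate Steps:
w(P, d) = 1 + d
J(f) = 4*f*(-4 + f) (J(f) = 2*((f - 4)*(f + f)) = 2*((-4 + f)*(2*f)) = 2*(2*f*(-4 + f)) = 4*f*(-4 + f))
V = -94 (V = (1 + 14) - 1*109 = 15 - 109 = -94)
V*N(J(-5), -4*0) = -94*11 = -1034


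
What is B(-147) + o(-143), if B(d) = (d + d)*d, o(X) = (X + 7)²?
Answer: 61714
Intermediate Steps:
o(X) = (7 + X)²
B(d) = 2*d² (B(d) = (2*d)*d = 2*d²)
B(-147) + o(-143) = 2*(-147)² + (7 - 143)² = 2*21609 + (-136)² = 43218 + 18496 = 61714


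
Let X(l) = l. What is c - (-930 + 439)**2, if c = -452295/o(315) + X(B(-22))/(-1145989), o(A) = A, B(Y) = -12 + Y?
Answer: -1945451553964/8021923 ≈ -2.4252e+5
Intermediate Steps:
c = -11518335201/8021923 (c = -452295/315 + (-12 - 22)/(-1145989) = -452295*1/315 - 34*(-1/1145989) = -10051/7 + 34/1145989 = -11518335201/8021923 ≈ -1435.9)
c - (-930 + 439)**2 = -11518335201/8021923 - (-930 + 439)**2 = -11518335201/8021923 - 1*(-491)**2 = -11518335201/8021923 - 1*241081 = -11518335201/8021923 - 241081 = -1945451553964/8021923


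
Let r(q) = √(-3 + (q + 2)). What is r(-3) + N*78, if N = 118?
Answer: 9204 + 2*I ≈ 9204.0 + 2.0*I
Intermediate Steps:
r(q) = √(-1 + q) (r(q) = √(-3 + (2 + q)) = √(-1 + q))
r(-3) + N*78 = √(-1 - 3) + 118*78 = √(-4) + 9204 = 2*I + 9204 = 9204 + 2*I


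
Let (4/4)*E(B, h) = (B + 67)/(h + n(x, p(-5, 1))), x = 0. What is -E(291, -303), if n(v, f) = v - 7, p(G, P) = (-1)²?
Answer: 179/155 ≈ 1.1548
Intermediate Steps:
p(G, P) = 1
n(v, f) = -7 + v
E(B, h) = (67 + B)/(-7 + h) (E(B, h) = (B + 67)/(h + (-7 + 0)) = (67 + B)/(h - 7) = (67 + B)/(-7 + h))
-E(291, -303) = -(67 + 291)/(-7 - 303) = -358/(-310) = -(-1)*358/310 = -1*(-179/155) = 179/155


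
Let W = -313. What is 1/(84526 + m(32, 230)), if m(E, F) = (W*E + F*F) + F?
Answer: 1/127640 ≈ 7.8345e-6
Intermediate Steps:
m(E, F) = F + F² - 313*E (m(E, F) = (-313*E + F*F) + F = (-313*E + F²) + F = (F² - 313*E) + F = F + F² - 313*E)
1/(84526 + m(32, 230)) = 1/(84526 + (230 + 230² - 313*32)) = 1/(84526 + (230 + 52900 - 10016)) = 1/(84526 + 43114) = 1/127640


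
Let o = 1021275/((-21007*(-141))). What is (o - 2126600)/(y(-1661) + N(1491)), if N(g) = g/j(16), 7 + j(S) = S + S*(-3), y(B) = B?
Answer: 5459099128535/4362019522 ≈ 1251.5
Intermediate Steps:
j(S) = -7 - 2*S (j(S) = -7 + (S + S*(-3)) = -7 + (S - 3*S) = -7 - 2*S)
N(g) = -g/39 (N(g) = g/(-7 - 2*16) = g/(-7 - 32) = g/(-39) = g*(-1/39) = -g/39)
o = 340425/987329 (o = 1021275/2961987 = 1021275*(1/2961987) = 340425/987329 ≈ 0.34479)
(o - 2126600)/(y(-1661) + N(1491)) = (340425/987329 - 2126600)/(-1661 - 1/39*1491) = -2099653510975/(987329*(-1661 - 497/13)) = -2099653510975/(987329*(-22090/13)) = -2099653510975/987329*(-13/22090) = 5459099128535/4362019522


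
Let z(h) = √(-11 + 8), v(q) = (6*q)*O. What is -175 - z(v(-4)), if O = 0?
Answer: -175 - I*√3 ≈ -175.0 - 1.732*I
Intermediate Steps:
v(q) = 0 (v(q) = (6*q)*0 = 0)
z(h) = I*√3 (z(h) = √(-3) = I*√3)
-175 - z(v(-4)) = -175 - I*√3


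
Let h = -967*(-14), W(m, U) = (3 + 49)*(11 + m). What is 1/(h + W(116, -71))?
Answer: 1/20142 ≈ 4.9648e-5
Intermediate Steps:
W(m, U) = 572 + 52*m (W(m, U) = 52*(11 + m) = 572 + 52*m)
h = 13538
1/(h + W(116, -71)) = 1/(13538 + (572 + 52*116)) = 1/(13538 + (572 + 6032)) = 1/(13538 + 6604) = 1/20142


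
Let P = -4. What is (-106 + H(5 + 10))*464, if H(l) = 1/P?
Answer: -49300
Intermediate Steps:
H(l) = -¼ (H(l) = 1/(-4) = -¼)
(-106 + H(5 + 10))*464 = (-106 - ¼)*464 = -425/4*464 = -49300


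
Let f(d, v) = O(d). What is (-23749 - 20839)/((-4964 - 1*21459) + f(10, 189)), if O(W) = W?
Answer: 44588/26413 ≈ 1.6881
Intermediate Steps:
f(d, v) = d
(-23749 - 20839)/((-4964 - 1*21459) + f(10, 189)) = (-23749 - 20839)/((-4964 - 1*21459) + 10) = -44588/((-4964 - 21459) + 10) = -44588/(-26423 + 10) = -44588/(-26413) = -44588*(-1/26413) = 44588/26413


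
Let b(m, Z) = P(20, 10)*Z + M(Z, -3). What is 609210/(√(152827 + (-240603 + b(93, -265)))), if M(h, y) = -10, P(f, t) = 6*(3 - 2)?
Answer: -14505*I*√114/76 ≈ -2037.8*I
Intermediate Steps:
P(f, t) = 6 (P(f, t) = 6*1 = 6)
b(m, Z) = -10 + 6*Z (b(m, Z) = 6*Z - 10 = -10 + 6*Z)
609210/(√(152827 + (-240603 + b(93, -265)))) = 609210/(√(152827 + (-240603 + (-10 + 6*(-265))))) = 609210/(√(152827 + (-240603 + (-10 - 1590)))) = 609210/(√(152827 + (-240603 - 1600))) = 609210/(√(152827 - 242203)) = 609210/(√(-89376)) = 609210/((28*I*√114)) = 609210*(-I*√114/3192) = -14505*I*√114/76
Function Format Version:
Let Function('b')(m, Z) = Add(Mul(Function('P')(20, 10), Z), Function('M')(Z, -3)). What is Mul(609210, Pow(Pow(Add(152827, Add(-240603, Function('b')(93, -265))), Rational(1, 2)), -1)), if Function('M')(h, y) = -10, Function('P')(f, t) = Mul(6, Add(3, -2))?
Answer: Mul(Rational(-14505, 76), I, Pow(114, Rational(1, 2))) ≈ Mul(-2037.8, I)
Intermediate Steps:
Function('P')(f, t) = 6 (Function('P')(f, t) = Mul(6, 1) = 6)
Function('b')(m, Z) = Add(-10, Mul(6, Z)) (Function('b')(m, Z) = Add(Mul(6, Z), -10) = Add(-10, Mul(6, Z)))
Mul(609210, Pow(Pow(Add(152827, Add(-240603, Function('b')(93, -265))), Rational(1, 2)), -1)) = Mul(609210, Pow(Pow(Add(152827, Add(-240603, Add(-10, Mul(6, -265)))), Rational(1, 2)), -1)) = Mul(609210, Pow(Pow(Add(152827, Add(-240603, Add(-10, -1590))), Rational(1, 2)), -1)) = Mul(609210, Pow(Pow(Add(152827, Add(-240603, -1600)), Rational(1, 2)), -1)) = Mul(609210, Pow(Pow(Add(152827, -242203), Rational(1, 2)), -1)) = Mul(609210, Pow(Pow(-89376, Rational(1, 2)), -1)) = Mul(609210, Pow(Mul(28, I, Pow(114, Rational(1, 2))), -1)) = Mul(609210, Mul(Rational(-1, 3192), I, Pow(114, Rational(1, 2)))) = Mul(Rational(-14505, 76), I, Pow(114, Rational(1, 2)))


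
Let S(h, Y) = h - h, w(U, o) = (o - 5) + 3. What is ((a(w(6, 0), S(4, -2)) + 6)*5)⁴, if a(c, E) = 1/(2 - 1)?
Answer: 1500625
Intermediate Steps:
w(U, o) = -2 + o (w(U, o) = (-5 + o) + 3 = -2 + o)
S(h, Y) = 0
a(c, E) = 1 (a(c, E) = 1/1 = 1)
((a(w(6, 0), S(4, -2)) + 6)*5)⁴ = ((1 + 6)*5)⁴ = (7*5)⁴ = 35⁴ = 1500625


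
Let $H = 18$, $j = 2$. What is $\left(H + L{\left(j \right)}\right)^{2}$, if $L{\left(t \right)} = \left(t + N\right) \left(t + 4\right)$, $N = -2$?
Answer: $324$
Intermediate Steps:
$L{\left(t \right)} = \left(-2 + t\right) \left(4 + t\right)$ ($L{\left(t \right)} = \left(t - 2\right) \left(t + 4\right) = \left(-2 + t\right) \left(4 + t\right)$)
$\left(H + L{\left(j \right)}\right)^{2} = \left(18 + \left(-8 + 2^{2} + 2 \cdot 2\right)\right)^{2} = \left(18 + \left(-8 + 4 + 4\right)\right)^{2} = \left(18 + 0\right)^{2} = 18^{2} = 324$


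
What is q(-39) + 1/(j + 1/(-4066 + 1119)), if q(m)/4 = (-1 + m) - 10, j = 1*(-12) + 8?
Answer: -2360747/11789 ≈ -200.25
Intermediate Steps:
j = -4 (j = -12 + 8 = -4)
q(m) = -44 + 4*m (q(m) = 4*((-1 + m) - 10) = 4*(-11 + m) = -44 + 4*m)
q(-39) + 1/(j + 1/(-4066 + 1119)) = (-44 + 4*(-39)) + 1/(-4 + 1/(-4066 + 1119)) = (-44 - 156) + 1/(-4 + 1/(-2947)) = -200 + 1/(-4 - 1/2947) = -200 + 1/(-11789/2947) = -200 - 2947/11789 = -2360747/11789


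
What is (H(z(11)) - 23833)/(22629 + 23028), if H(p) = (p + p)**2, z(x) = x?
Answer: -7783/15219 ≈ -0.51140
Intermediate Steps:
H(p) = 4*p**2 (H(p) = (2*p)**2 = 4*p**2)
(H(z(11)) - 23833)/(22629 + 23028) = (4*11**2 - 23833)/(22629 + 23028) = (4*121 - 23833)/45657 = (484 - 23833)*(1/45657) = -23349*1/45657 = -7783/15219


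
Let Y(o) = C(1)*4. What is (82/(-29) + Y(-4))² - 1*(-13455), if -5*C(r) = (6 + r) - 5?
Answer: 283303539/21025 ≈ 13475.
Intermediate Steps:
C(r) = -⅕ - r/5 (C(r) = -((6 + r) - 5)/5 = -(1 + r)/5 = -⅕ - r/5)
Y(o) = -8/5 (Y(o) = (-⅕ - ⅕*1)*4 = (-⅕ - ⅕)*4 = -⅖*4 = -8/5)
(82/(-29) + Y(-4))² - 1*(-13455) = (82/(-29) - 8/5)² - 1*(-13455) = (82*(-1/29) - 8/5)² + 13455 = (-82/29 - 8/5)² + 13455 = (-642/145)² + 13455 = 412164/21025 + 13455 = 283303539/21025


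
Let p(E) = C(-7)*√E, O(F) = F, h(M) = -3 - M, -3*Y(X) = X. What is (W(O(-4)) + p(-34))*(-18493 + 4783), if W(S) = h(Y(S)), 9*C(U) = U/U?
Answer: 59410 - 4570*I*√34/3 ≈ 59410.0 - 8882.5*I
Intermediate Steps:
Y(X) = -X/3
C(U) = ⅑ (C(U) = (U/U)/9 = (⅑)*1 = ⅑)
p(E) = √E/9
W(S) = -3 + S/3 (W(S) = -3 - (-1)*S/3 = -3 + S/3)
(W(O(-4)) + p(-34))*(-18493 + 4783) = ((-3 + (⅓)*(-4)) + √(-34)/9)*(-18493 + 4783) = ((-3 - 4/3) + (I*√34)/9)*(-13710) = (-13/3 + I*√34/9)*(-13710) = 59410 - 4570*I*√34/3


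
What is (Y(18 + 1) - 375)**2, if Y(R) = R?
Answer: 126736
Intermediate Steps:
(Y(18 + 1) - 375)**2 = ((18 + 1) - 375)**2 = (19 - 375)**2 = (-356)**2 = 126736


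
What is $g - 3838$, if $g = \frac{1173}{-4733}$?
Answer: $- \frac{18166427}{4733} \approx -3838.2$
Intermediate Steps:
$g = - \frac{1173}{4733}$ ($g = 1173 \left(- \frac{1}{4733}\right) = - \frac{1173}{4733} \approx -0.24783$)
$g - 3838 = - \frac{1173}{4733} - 3838 = - \frac{18166427}{4733}$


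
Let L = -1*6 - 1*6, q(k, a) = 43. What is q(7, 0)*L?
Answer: -516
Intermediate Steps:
L = -12 (L = -6 - 6 = -12)
q(7, 0)*L = 43*(-12) = -516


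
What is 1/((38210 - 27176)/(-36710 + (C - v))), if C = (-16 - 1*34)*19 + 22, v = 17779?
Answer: -55417/11034 ≈ -5.0224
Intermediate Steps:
C = -928 (C = (-16 - 34)*19 + 22 = -50*19 + 22 = -950 + 22 = -928)
1/((38210 - 27176)/(-36710 + (C - v))) = 1/((38210 - 27176)/(-36710 + (-928 - 1*17779))) = 1/(11034/(-36710 + (-928 - 17779))) = 1/(11034/(-36710 - 18707)) = 1/(11034/(-55417)) = 1/(11034*(-1/55417)) = 1/(-11034/55417) = -55417/11034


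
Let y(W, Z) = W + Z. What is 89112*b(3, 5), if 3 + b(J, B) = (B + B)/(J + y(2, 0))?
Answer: -89112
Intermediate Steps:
b(J, B) = -3 + 2*B/(2 + J) (b(J, B) = -3 + (B + B)/(J + (2 + 0)) = -3 + (2*B)/(J + 2) = -3 + (2*B)/(2 + J) = -3 + 2*B/(2 + J))
89112*b(3, 5) = 89112*((-6 - 3*3 + 2*5)/(2 + 3)) = 89112*((-6 - 9 + 10)/5) = 89112*((1/5)*(-5)) = 89112*(-1) = -89112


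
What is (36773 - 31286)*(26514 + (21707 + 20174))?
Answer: 375283365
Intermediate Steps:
(36773 - 31286)*(26514 + (21707 + 20174)) = 5487*(26514 + 41881) = 5487*68395 = 375283365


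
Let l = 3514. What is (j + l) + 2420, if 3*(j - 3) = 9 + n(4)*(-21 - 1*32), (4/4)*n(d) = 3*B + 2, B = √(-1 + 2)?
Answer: 17555/3 ≈ 5851.7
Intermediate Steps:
B = 1 (B = √1 = 1)
n(d) = 5 (n(d) = 3*1 + 2 = 3 + 2 = 5)
j = -247/3 (j = 3 + (9 + 5*(-21 - 1*32))/3 = 3 + (9 + 5*(-21 - 32))/3 = 3 + (9 + 5*(-53))/3 = 3 + (9 - 265)/3 = 3 + (⅓)*(-256) = 3 - 256/3 = -247/3 ≈ -82.333)
(j + l) + 2420 = (-247/3 + 3514) + 2420 = 10295/3 + 2420 = 17555/3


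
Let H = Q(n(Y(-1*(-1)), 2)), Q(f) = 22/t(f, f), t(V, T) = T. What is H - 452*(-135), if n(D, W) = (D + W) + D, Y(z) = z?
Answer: 122051/2 ≈ 61026.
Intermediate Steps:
n(D, W) = W + 2*D
Q(f) = 22/f
H = 11/2 (H = 22/(2 + 2*(-1*(-1))) = 22/(2 + 2*1) = 22/(2 + 2) = 22/4 = 22*(1/4) = 11/2 ≈ 5.5000)
H - 452*(-135) = 11/2 - 452*(-135) = 11/2 + 61020 = 122051/2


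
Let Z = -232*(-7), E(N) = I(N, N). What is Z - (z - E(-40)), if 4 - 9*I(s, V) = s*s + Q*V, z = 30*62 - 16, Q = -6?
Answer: -424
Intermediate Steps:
z = 1844 (z = 1860 - 16 = 1844)
I(s, V) = 4/9 - s²/9 + 2*V/3 (I(s, V) = 4/9 - (s*s - 6*V)/9 = 4/9 - (s² - 6*V)/9 = 4/9 + (-s²/9 + 2*V/3) = 4/9 - s²/9 + 2*V/3)
E(N) = 4/9 - N²/9 + 2*N/3
Z = 1624
Z - (z - E(-40)) = 1624 - (1844 - (4/9 - ⅑*(-40)² + (⅔)*(-40))) = 1624 - (1844 - (4/9 - ⅑*1600 - 80/3)) = 1624 - (1844 - (4/9 - 1600/9 - 80/3)) = 1624 - (1844 - 1*(-204)) = 1624 - (1844 + 204) = 1624 - 1*2048 = 1624 - 2048 = -424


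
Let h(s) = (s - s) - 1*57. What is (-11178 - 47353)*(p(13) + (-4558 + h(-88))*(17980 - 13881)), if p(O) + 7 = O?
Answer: 1107223844749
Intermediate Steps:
p(O) = -7 + O
h(s) = -57 (h(s) = 0 - 57 = -57)
(-11178 - 47353)*(p(13) + (-4558 + h(-88))*(17980 - 13881)) = (-11178 - 47353)*((-7 + 13) + (-4558 - 57)*(17980 - 13881)) = -58531*(6 - 4615*4099) = -58531*(6 - 18916885) = -58531*(-18916879) = 1107223844749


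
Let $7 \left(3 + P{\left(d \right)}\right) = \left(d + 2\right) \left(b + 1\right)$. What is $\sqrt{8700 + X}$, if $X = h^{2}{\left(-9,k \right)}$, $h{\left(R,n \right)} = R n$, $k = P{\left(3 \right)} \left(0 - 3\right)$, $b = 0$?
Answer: $\frac{2 \sqrt{153231}}{7} \approx 111.84$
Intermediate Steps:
$P{\left(d \right)} = - \frac{19}{7} + \frac{d}{7}$ ($P{\left(d \right)} = -3 + \frac{\left(d + 2\right) \left(0 + 1\right)}{7} = -3 + \frac{\left(2 + d\right) 1}{7} = -3 + \frac{2 + d}{7} = -3 + \left(\frac{2}{7} + \frac{d}{7}\right) = - \frac{19}{7} + \frac{d}{7}$)
$k = \frac{48}{7}$ ($k = \left(- \frac{19}{7} + \frac{1}{7} \cdot 3\right) \left(0 - 3\right) = \left(- \frac{19}{7} + \frac{3}{7}\right) \left(-3\right) = \left(- \frac{16}{7}\right) \left(-3\right) = \frac{48}{7} \approx 6.8571$)
$X = \frac{186624}{49}$ ($X = \left(\left(-9\right) \frac{48}{7}\right)^{2} = \left(- \frac{432}{7}\right)^{2} = \frac{186624}{49} \approx 3808.7$)
$\sqrt{8700 + X} = \sqrt{8700 + \frac{186624}{49}} = \sqrt{\frac{612924}{49}} = \frac{2 \sqrt{153231}}{7}$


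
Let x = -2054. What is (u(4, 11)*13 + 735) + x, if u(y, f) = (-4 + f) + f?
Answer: -1085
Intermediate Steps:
u(y, f) = -4 + 2*f
(u(4, 11)*13 + 735) + x = ((-4 + 2*11)*13 + 735) - 2054 = ((-4 + 22)*13 + 735) - 2054 = (18*13 + 735) - 2054 = (234 + 735) - 2054 = 969 - 2054 = -1085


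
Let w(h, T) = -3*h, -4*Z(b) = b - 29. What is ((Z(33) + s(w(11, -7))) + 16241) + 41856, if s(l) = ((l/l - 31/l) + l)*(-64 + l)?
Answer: 2016593/33 ≈ 61109.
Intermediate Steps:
Z(b) = 29/4 - b/4 (Z(b) = -(b - 29)/4 = -(-29 + b)/4 = 29/4 - b/4)
s(l) = (-64 + l)*(1 + l - 31/l) (s(l) = ((1 - 31/l) + l)*(-64 + l) = (1 + l - 31/l)*(-64 + l) = (-64 + l)*(1 + l - 31/l))
((Z(33) + s(w(11, -7))) + 16241) + 41856 = (((29/4 - 1/4*33) + (-95 + (-3*11)**2 - (-189)*11 + 1984/((-3*11)))) + 16241) + 41856 = (((29/4 - 33/4) + (-95 + (-33)**2 - 63*(-33) + 1984/(-33))) + 16241) + 41856 = ((-1 + (-95 + 1089 + 2079 + 1984*(-1/33))) + 16241) + 41856 = ((-1 + (-95 + 1089 + 2079 - 1984/33)) + 16241) + 41856 = ((-1 + 99425/33) + 16241) + 41856 = (99392/33 + 16241) + 41856 = 635345/33 + 41856 = 2016593/33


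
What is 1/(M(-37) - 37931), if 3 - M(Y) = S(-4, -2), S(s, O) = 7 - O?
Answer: -1/37937 ≈ -2.6359e-5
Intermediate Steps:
M(Y) = -6 (M(Y) = 3 - (7 - 1*(-2)) = 3 - (7 + 2) = 3 - 1*9 = 3 - 9 = -6)
1/(M(-37) - 37931) = 1/(-6 - 37931) = 1/(-37937) = -1/37937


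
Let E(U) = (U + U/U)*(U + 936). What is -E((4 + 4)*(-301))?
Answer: -3543104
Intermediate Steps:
E(U) = (1 + U)*(936 + U) (E(U) = (U + 1)*(936 + U) = (1 + U)*(936 + U))
-E((4 + 4)*(-301)) = -(936 + ((4 + 4)*(-301))**2 + 937*((4 + 4)*(-301))) = -(936 + (8*(-301))**2 + 937*(8*(-301))) = -(936 + (-2408)**2 + 937*(-2408)) = -(936 + 5798464 - 2256296) = -1*3543104 = -3543104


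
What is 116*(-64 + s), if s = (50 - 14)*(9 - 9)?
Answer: -7424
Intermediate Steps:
s = 0 (s = 36*0 = 0)
116*(-64 + s) = 116*(-64 + 0) = 116*(-64) = -7424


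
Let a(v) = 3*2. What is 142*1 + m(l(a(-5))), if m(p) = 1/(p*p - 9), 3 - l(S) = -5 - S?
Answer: 26555/187 ≈ 142.01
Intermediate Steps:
a(v) = 6
l(S) = 8 + S (l(S) = 3 - (-5 - S) = 3 + (5 + S) = 8 + S)
m(p) = 1/(-9 + p²) (m(p) = 1/(p² - 9) = 1/(-9 + p²))
142*1 + m(l(a(-5))) = 142*1 + 1/(-9 + (8 + 6)²) = 142 + 1/(-9 + 14²) = 142 + 1/(-9 + 196) = 142 + 1/187 = 26555/187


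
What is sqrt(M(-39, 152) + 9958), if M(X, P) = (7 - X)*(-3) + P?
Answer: 6*sqrt(277) ≈ 99.860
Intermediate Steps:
M(X, P) = -21 + P + 3*X (M(X, P) = (-21 + 3*X) + P = -21 + P + 3*X)
sqrt(M(-39, 152) + 9958) = sqrt((-21 + 152 + 3*(-39)) + 9958) = sqrt((-21 + 152 - 117) + 9958) = sqrt(14 + 9958) = sqrt(9972) = 6*sqrt(277)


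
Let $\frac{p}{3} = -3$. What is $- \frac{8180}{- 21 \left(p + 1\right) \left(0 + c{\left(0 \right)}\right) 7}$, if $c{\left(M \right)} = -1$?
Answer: $\frac{2045}{294} \approx 6.9558$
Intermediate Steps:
$p = -9$ ($p = 3 \left(-3\right) = -9$)
$- \frac{8180}{- 21 \left(p + 1\right) \left(0 + c{\left(0 \right)}\right) 7} = - \frac{8180}{- 21 \left(-9 + 1\right) \left(0 - 1\right) 7} = - \frac{8180}{- 21 \left(\left(-8\right) \left(-1\right)\right) 7} = - \frac{8180}{\left(-21\right) 8 \cdot 7} = - \frac{8180}{\left(-168\right) 7} = - \frac{8180}{-1176} = \left(-8180\right) \left(- \frac{1}{1176}\right) = \frac{2045}{294}$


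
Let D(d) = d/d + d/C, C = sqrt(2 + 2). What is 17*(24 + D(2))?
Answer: 442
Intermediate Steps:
C = 2 (C = sqrt(4) = 2)
D(d) = 1 + d/2 (D(d) = d/d + d/2 = 1 + d*(1/2) = 1 + d/2)
17*(24 + D(2)) = 17*(24 + (1 + (1/2)*2)) = 17*(24 + (1 + 1)) = 17*(24 + 2) = 17*26 = 442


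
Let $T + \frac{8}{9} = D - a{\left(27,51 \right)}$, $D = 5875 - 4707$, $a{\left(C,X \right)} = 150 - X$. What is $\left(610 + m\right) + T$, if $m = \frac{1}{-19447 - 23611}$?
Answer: $\frac{650304965}{387522} \approx 1678.1$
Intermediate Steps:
$m = - \frac{1}{43058}$ ($m = \frac{1}{-43058} = - \frac{1}{43058} \approx -2.3224 \cdot 10^{-5}$)
$D = 1168$ ($D = 5875 - 4707 = 1168$)
$T = \frac{9613}{9}$ ($T = - \frac{8}{9} + \left(1168 - \left(150 - 51\right)\right) = - \frac{8}{9} + \left(1168 - 99\right) = - \frac{8}{9} + 1069 = \frac{9613}{9} \approx 1068.1$)
$\left(610 + m\right) + T = \left(610 - \frac{1}{43058}\right) + \frac{9613}{9} = \frac{26265379}{43058} + \frac{9613}{9} = \frac{650304965}{387522}$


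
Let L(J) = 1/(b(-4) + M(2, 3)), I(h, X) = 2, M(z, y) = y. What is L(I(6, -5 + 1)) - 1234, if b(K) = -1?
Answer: -2467/2 ≈ -1233.5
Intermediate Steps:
L(J) = ½ (L(J) = 1/(-1 + 3) = 1/2 = ½)
L(I(6, -5 + 1)) - 1234 = ½ - 1234 = -2467/2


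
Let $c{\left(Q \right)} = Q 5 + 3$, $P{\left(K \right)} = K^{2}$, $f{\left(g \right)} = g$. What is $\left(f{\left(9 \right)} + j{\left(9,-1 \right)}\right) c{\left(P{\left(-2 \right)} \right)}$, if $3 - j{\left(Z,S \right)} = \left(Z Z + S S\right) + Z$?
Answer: $-1817$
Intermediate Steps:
$j{\left(Z,S \right)} = 3 - Z - S^{2} - Z^{2}$ ($j{\left(Z,S \right)} = 3 - \left(\left(Z Z + S S\right) + Z\right) = 3 - \left(\left(Z^{2} + S^{2}\right) + Z\right) = 3 - \left(\left(S^{2} + Z^{2}\right) + Z\right) = 3 - \left(Z + S^{2} + Z^{2}\right) = 3 - Z - S^{2} - Z^{2}$)
$c{\left(Q \right)} = 3 + 5 Q$ ($c{\left(Q \right)} = 5 Q + 3 = 3 + 5 Q$)
$\left(f{\left(9 \right)} + j{\left(9,-1 \right)}\right) c{\left(P{\left(-2 \right)} \right)} = \left(9 - 88\right) \left(3 + 5 \left(-2\right)^{2}\right) = \left(9 - 88\right) \left(3 + 5 \cdot 4\right) = \left(9 - 88\right) \left(3 + 20\right) = \left(9 - 88\right) 23 = \left(-79\right) 23 = -1817$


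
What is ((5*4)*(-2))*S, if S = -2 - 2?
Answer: 160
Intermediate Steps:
S = -4
((5*4)*(-2))*S = ((5*4)*(-2))*(-4) = (20*(-2))*(-4) = -40*(-4) = 160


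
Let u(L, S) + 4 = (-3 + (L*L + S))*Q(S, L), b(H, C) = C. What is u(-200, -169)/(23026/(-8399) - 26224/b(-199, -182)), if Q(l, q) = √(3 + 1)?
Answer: 30439370234/54016161 ≈ 563.52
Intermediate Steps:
Q(l, q) = 2 (Q(l, q) = √4 = 2)
u(L, S) = -10 + 2*S + 2*L² (u(L, S) = -4 + (-3 + (L*L + S))*2 = -4 + (-3 + (L² + S))*2 = -4 + (-3 + (S + L²))*2 = -4 + (-3 + S + L²)*2 = -4 + (-6 + 2*S + 2*L²) = -10 + 2*S + 2*L²)
u(-200, -169)/(23026/(-8399) - 26224/b(-199, -182)) = (-10 + 2*(-169) + 2*(-200)²)/(23026/(-8399) - 26224/(-182)) = (-10 - 338 + 2*40000)/(23026*(-1/8399) - 26224*(-1/182)) = (-10 - 338 + 80000)/(-23026/8399 + 13112/91) = 79652/(108032322/764309) = 79652*(764309/108032322) = 30439370234/54016161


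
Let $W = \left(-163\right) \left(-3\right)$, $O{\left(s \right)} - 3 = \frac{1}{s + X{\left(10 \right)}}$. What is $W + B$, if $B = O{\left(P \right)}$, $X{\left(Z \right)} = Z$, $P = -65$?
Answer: $\frac{27059}{55} \approx 491.98$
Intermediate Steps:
$O{\left(s \right)} = 3 + \frac{1}{10 + s}$ ($O{\left(s \right)} = 3 + \frac{1}{s + 10} = 3 + \frac{1}{10 + s}$)
$B = \frac{164}{55}$ ($B = \frac{31 + 3 \left(-65\right)}{10 - 65} = \frac{31 - 195}{-55} = \left(- \frac{1}{55}\right) \left(-164\right) = \frac{164}{55} \approx 2.9818$)
$W = 489$
$W + B = 489 + \frac{164}{55} = \frac{27059}{55}$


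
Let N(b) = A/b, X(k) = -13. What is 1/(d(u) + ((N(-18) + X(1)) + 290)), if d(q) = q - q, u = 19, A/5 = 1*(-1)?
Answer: 18/4991 ≈ 0.0036065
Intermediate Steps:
A = -5 (A = 5*(1*(-1)) = 5*(-1) = -5)
N(b) = -5/b
d(q) = 0
1/(d(u) + ((N(-18) + X(1)) + 290)) = 1/(0 + ((-5/(-18) - 13) + 290)) = 1/(0 + ((-5*(-1/18) - 13) + 290)) = 1/(0 + ((5/18 - 13) + 290)) = 1/(0 + (-229/18 + 290)) = 1/(0 + 4991/18) = 1/(4991/18) = 18/4991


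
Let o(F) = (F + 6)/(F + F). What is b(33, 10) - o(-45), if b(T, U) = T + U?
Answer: 1277/30 ≈ 42.567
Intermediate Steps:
o(F) = (6 + F)/(2*F) (o(F) = (6 + F)/((2*F)) = (6 + F)*(1/(2*F)) = (6 + F)/(2*F))
b(33, 10) - o(-45) = (33 + 10) - (6 - 45)/(2*(-45)) = 43 - (-1)*(-39)/(2*45) = 43 - 1*13/30 = 43 - 13/30 = 1277/30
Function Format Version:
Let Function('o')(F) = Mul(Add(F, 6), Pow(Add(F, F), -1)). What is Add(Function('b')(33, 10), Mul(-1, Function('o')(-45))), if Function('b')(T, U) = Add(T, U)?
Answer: Rational(1277, 30) ≈ 42.567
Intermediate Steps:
Function('o')(F) = Mul(Rational(1, 2), Pow(F, -1), Add(6, F)) (Function('o')(F) = Mul(Add(6, F), Pow(Mul(2, F), -1)) = Mul(Add(6, F), Mul(Rational(1, 2), Pow(F, -1))) = Mul(Rational(1, 2), Pow(F, -1), Add(6, F)))
Add(Function('b')(33, 10), Mul(-1, Function('o')(-45))) = Add(Add(33, 10), Mul(-1, Mul(Rational(1, 2), Pow(-45, -1), Add(6, -45)))) = Add(43, Mul(-1, Mul(Rational(1, 2), Rational(-1, 45), -39))) = Add(43, Mul(-1, Rational(13, 30))) = Add(43, Rational(-13, 30)) = Rational(1277, 30)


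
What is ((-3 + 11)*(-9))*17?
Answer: -1224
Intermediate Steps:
((-3 + 11)*(-9))*17 = (8*(-9))*17 = -72*17 = -1224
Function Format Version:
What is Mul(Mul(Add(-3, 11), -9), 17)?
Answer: -1224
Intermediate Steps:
Mul(Mul(Add(-3, 11), -9), 17) = Mul(Mul(8, -9), 17) = Mul(-72, 17) = -1224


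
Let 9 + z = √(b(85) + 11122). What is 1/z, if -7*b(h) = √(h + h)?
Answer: -1/(9 - √(11122 - √170/7)) ≈ 0.010368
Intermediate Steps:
b(h) = -√2*√h/7 (b(h) = -√(h + h)/7 = -√2*√h/7)
z = -9 + √(11122 - √170/7) (z = -9 + √(-√2*√85/7 + 11122) = -9 + √(-√170/7 + 11122) = -9 + √(11122 - √170/7) ≈ 96.452)
1/z = 1/(-9 + √(544978 - 7*√170)/7)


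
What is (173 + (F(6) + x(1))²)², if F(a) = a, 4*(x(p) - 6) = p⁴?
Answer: 26718561/256 ≈ 1.0437e+5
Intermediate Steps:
x(p) = 6 + p⁴/4
(173 + (F(6) + x(1))²)² = (173 + (6 + (6 + (¼)*1⁴))²)² = (173 + (6 + (6 + (¼)*1))²)² = (173 + (6 + (6 + ¼))²)² = (173 + (6 + 25/4)²)² = (173 + (49/4)²)² = (173 + 2401/16)² = (5169/16)² = 26718561/256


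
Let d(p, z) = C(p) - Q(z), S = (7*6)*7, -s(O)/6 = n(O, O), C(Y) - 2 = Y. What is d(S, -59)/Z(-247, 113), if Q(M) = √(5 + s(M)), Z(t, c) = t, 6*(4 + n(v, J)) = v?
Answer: -296/247 + 2*√22/247 ≈ -1.1604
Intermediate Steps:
n(v, J) = -4 + v/6
C(Y) = 2 + Y
s(O) = 24 - O (s(O) = -6*(-4 + O/6) = 24 - O)
Q(M) = √(29 - M) (Q(M) = √(5 + (24 - M)) = √(29 - M))
S = 294 (S = 42*7 = 294)
d(p, z) = 2 + p - √(29 - z) (d(p, z) = (2 + p) - √(29 - z) = 2 + p - √(29 - z))
d(S, -59)/Z(-247, 113) = (2 + 294 - √(29 - 1*(-59)))/(-247) = (2 + 294 - √(29 + 59))*(-1/247) = (2 + 294 - √88)*(-1/247) = (2 + 294 - 2*√22)*(-1/247) = (296 - 2*√22)*(-1/247) = -296/247 + 2*√22/247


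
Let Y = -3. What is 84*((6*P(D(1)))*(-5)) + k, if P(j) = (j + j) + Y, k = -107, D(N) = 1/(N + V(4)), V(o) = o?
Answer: 6445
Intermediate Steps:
D(N) = 1/(4 + N) (D(N) = 1/(N + 4) = 1/(4 + N))
P(j) = -3 + 2*j (P(j) = (j + j) - 3 = 2*j - 3 = -3 + 2*j)
84*((6*P(D(1)))*(-5)) + k = 84*((6*(-3 + 2/(4 + 1)))*(-5)) - 107 = 84*((6*(-3 + 2/5))*(-5)) - 107 = 84*((6*(-3 + 2*(⅕)))*(-5)) - 107 = 84*((6*(-3 + ⅖))*(-5)) - 107 = 84*((6*(-13/5))*(-5)) - 107 = 84*(-78/5*(-5)) - 107 = 84*78 - 107 = 6552 - 107 = 6445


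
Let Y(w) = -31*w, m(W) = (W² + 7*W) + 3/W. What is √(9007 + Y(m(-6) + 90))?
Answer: √25674/2 ≈ 80.115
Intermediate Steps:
m(W) = W² + 3/W + 7*W
√(9007 + Y(m(-6) + 90)) = √(9007 - 31*((3 + (-6)²*(7 - 6))/(-6) + 90)) = √(9007 - 31*(-(3 + 36*1)/6 + 90)) = √(9007 - 31*(-(3 + 36)/6 + 90)) = √(9007 - 31*(-⅙*39 + 90)) = √(9007 - 31*(-13/2 + 90)) = √(9007 - 31*167/2) = √(9007 - 5177/2) = √(12837/2) = √25674/2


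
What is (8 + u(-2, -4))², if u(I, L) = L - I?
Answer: 36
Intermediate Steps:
(8 + u(-2, -4))² = (8 + (-4 - 1*(-2)))² = (8 + (-4 + 2))² = (8 - 2)² = 6² = 36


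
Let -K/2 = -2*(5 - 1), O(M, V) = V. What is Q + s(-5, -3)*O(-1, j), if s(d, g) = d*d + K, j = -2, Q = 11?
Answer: -71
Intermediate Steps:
K = 16 (K = -(-4)*(5 - 1) = -(-4)*4 = -2*(-8) = 16)
s(d, g) = 16 + d**2 (s(d, g) = d*d + 16 = d**2 + 16 = 16 + d**2)
Q + s(-5, -3)*O(-1, j) = 11 + (16 + (-5)**2)*(-2) = 11 + (16 + 25)*(-2) = 11 + 41*(-2) = 11 - 82 = -71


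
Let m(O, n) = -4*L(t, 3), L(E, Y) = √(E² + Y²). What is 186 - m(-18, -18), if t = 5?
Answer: 186 + 4*√34 ≈ 209.32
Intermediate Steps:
m(O, n) = -4*√34 (m(O, n) = -4*√(5² + 3²) = -4*√(25 + 9) = -4*√34)
186 - m(-18, -18) = 186 - (-4)*√34 = 186 + 4*√34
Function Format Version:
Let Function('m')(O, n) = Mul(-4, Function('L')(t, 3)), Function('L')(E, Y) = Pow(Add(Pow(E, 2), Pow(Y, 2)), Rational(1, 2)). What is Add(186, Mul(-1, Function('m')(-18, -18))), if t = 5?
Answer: Add(186, Mul(4, Pow(34, Rational(1, 2)))) ≈ 209.32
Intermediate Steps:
Function('m')(O, n) = Mul(-4, Pow(34, Rational(1, 2))) (Function('m')(O, n) = Mul(-4, Pow(Add(Pow(5, 2), Pow(3, 2)), Rational(1, 2))) = Mul(-4, Pow(Add(25, 9), Rational(1, 2))) = Mul(-4, Pow(34, Rational(1, 2))))
Add(186, Mul(-1, Function('m')(-18, -18))) = Add(186, Mul(-1, Mul(-4, Pow(34, Rational(1, 2))))) = Add(186, Mul(4, Pow(34, Rational(1, 2))))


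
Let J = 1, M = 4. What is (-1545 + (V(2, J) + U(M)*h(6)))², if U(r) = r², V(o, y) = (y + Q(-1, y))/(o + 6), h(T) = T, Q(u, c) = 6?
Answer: 134212225/64 ≈ 2.0971e+6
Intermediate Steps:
V(o, y) = (6 + y)/(6 + o) (V(o, y) = (y + 6)/(o + 6) = (6 + y)/(6 + o))
(-1545 + (V(2, J) + U(M)*h(6)))² = (-1545 + ((6 + 1)/(6 + 2) + 4²*6))² = (-1545 + (7/8 + 16*6))² = (-1545 + ((⅛)*7 + 96))² = (-1545 + (7/8 + 96))² = (-1545 + 775/8)² = (-11585/8)² = 134212225/64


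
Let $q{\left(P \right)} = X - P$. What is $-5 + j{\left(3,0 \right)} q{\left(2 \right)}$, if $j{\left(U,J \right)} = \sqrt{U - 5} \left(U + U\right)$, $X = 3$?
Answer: $-5 + 6 i \sqrt{2} \approx -5.0 + 8.4853 i$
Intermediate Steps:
$j{\left(U,J \right)} = 2 U \sqrt{-5 + U}$ ($j{\left(U,J \right)} = \sqrt{-5 + U} 2 U = 2 U \sqrt{-5 + U}$)
$q{\left(P \right)} = 3 - P$
$-5 + j{\left(3,0 \right)} q{\left(2 \right)} = -5 + 2 \cdot 3 \sqrt{-5 + 3} \left(3 - 2\right) = -5 + 2 \cdot 3 \sqrt{-2} \left(3 - 2\right) = -5 + 2 \cdot 3 i \sqrt{2} \cdot 1 = -5 + 6 i \sqrt{2} \cdot 1 = -5 + 6 i \sqrt{2}$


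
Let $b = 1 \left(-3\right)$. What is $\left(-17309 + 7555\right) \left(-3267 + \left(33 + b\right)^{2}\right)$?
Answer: $23087718$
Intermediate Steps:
$b = -3$
$\left(-17309 + 7555\right) \left(-3267 + \left(33 + b\right)^{2}\right) = \left(-17309 + 7555\right) \left(-3267 + \left(33 - 3\right)^{2}\right) = - 9754 \left(-3267 + 30^{2}\right) = - 9754 \left(-3267 + 900\right) = \left(-9754\right) \left(-2367\right) = 23087718$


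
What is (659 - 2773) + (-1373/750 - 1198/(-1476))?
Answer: -97555252/46125 ≈ -2115.0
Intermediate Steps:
(659 - 2773) + (-1373/750 - 1198/(-1476)) = -2114 + (-1373*1/750 - 1198*(-1/1476)) = -2114 + (-1373/750 + 599/738) = -2114 - 47002/46125 = -97555252/46125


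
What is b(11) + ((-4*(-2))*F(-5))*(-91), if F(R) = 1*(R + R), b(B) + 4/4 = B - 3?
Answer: 7287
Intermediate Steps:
b(B) = -4 + B (b(B) = -1 + (B - 3) = -1 + (-3 + B) = -4 + B)
F(R) = 2*R (F(R) = 1*(2*R) = 2*R)
b(11) + ((-4*(-2))*F(-5))*(-91) = (-4 + 11) + ((-4*(-2))*(2*(-5)))*(-91) = 7 + (8*(-10))*(-91) = 7 - 80*(-91) = 7 + 7280 = 7287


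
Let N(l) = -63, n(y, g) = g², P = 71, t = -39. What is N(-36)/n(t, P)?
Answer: -63/5041 ≈ -0.012498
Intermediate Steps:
N(-36)/n(t, P) = -63/(71²) = -63/5041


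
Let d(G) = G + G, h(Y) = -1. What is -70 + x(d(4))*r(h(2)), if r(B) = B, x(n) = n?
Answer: -78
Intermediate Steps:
d(G) = 2*G
-70 + x(d(4))*r(h(2)) = -70 + (2*4)*(-1) = -70 + 8*(-1) = -70 - 8 = -78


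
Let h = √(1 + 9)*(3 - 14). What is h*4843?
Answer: -53273*√10 ≈ -1.6846e+5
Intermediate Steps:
h = -11*√10 (h = √10*(-11) = -11*√10 ≈ -34.785)
h*4843 = -11*√10*4843 = -53273*√10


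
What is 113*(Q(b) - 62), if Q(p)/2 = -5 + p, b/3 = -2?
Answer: -9492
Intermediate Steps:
b = -6 (b = 3*(-2) = -6)
Q(p) = -10 + 2*p (Q(p) = 2*(-5 + p) = -10 + 2*p)
113*(Q(b) - 62) = 113*((-10 + 2*(-6)) - 62) = 113*((-10 - 12) - 62) = 113*(-22 - 62) = 113*(-84) = -9492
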